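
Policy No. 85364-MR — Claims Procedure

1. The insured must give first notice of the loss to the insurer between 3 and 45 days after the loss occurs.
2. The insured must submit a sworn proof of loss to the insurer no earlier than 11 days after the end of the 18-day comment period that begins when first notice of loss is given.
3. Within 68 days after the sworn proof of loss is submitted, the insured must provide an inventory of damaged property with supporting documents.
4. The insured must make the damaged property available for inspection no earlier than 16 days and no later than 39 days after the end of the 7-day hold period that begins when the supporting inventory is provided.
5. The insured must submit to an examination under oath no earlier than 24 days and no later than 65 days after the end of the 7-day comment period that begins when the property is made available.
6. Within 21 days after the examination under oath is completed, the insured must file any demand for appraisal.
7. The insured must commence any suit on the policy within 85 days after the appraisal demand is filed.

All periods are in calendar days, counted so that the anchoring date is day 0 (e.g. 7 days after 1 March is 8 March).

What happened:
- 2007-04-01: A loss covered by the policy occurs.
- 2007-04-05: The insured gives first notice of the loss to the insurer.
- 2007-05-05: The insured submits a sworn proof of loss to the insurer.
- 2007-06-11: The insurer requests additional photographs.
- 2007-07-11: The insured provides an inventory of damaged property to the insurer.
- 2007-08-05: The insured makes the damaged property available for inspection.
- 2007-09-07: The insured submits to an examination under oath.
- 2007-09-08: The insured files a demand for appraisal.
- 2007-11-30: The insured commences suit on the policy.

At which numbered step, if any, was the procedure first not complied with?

None — every step was satisfied

Step 1 — 3 and 45 days from 2007-04-01 (when the loss occurs) are 2007-04-04 and 2007-05-16 respectively; done 2007-04-05, which is between those dates.
Step 2 — must wait 11 days from 2007-04-23 (end of the 18-day comment period, which began when first notice of loss is given on 2007-04-05), so not before 2007-05-04; done 2007-05-05 — permitted.
Step 3 — counting 68 days from 2007-05-05 (when the sworn proof of loss is submitted) gives a deadline of 2007-07-12; 2007-07-11 is within that limit.
Step 4 — 16 and 39 days from 2007-07-18 (end of the 7-day hold period, which began when the supporting inventory is provided on 2007-07-11) are 2007-08-03 and 2007-08-26 respectively; 2007-08-05 falls inside that range.
Step 5 — 24 and 65 days from 2007-08-12 (end of the 7-day comment period, which began when the property is made available on 2007-08-05) are 2007-09-05 and 2007-10-16 respectively; done 2007-09-07, which is between those dates.
Step 6 — counting 21 days from 2007-09-07 (when the examination under oath is completed) gives a deadline of 2007-09-28; done 2007-09-08 — timely.
Step 7 — counting 85 days from 2007-09-08 (when the appraisal demand is filed) gives a deadline of 2007-12-02; completed 2007-11-30, before the deadline.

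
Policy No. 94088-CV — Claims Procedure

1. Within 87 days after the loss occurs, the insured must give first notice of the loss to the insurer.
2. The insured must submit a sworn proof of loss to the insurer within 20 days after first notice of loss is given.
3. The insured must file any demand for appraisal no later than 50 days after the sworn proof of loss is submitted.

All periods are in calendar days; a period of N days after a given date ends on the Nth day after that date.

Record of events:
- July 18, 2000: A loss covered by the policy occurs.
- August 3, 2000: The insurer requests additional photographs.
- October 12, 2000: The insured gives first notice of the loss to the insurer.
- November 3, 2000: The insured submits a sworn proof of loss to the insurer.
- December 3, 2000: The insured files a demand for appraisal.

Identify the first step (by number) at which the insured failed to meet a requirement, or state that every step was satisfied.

(1) due by July 18, 2000 + 87 days = October 13, 2000; October 12, 2000 is within that limit.
(2) due by October 12, 2000 + 20 days = November 1, 2000; done November 3, 2000 — 2 days late.
Later steps need not be reached.

Step 2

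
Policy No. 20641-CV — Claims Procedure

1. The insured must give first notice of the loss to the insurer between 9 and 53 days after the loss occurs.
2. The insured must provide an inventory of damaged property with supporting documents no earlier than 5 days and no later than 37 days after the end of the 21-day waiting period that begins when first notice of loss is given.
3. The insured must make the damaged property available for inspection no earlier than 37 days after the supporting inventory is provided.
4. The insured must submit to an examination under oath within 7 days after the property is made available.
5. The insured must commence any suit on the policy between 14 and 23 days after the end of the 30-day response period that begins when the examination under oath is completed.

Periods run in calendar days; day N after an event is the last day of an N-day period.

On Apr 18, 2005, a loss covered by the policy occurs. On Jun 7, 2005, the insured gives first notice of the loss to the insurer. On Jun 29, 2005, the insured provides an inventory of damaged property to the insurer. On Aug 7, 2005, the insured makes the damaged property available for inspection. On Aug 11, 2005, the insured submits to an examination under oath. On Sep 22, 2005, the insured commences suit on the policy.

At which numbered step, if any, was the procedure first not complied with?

Step 1 — 9 and 53 days from Apr 18, 2005 (when the loss occurs) are Apr 27, 2005 and Jun 10, 2005 respectively; Jun 7, 2005 falls inside that range.
Step 2 — 5 and 37 days from Jun 28, 2005 (end of the 21-day waiting period, which began when first notice of loss is given on Jun 7, 2005) are Jul 3, 2005 and Aug 4, 2005 respectively; Jun 29, 2005 is 4 days too early.
Later steps need not be reached.

Step 2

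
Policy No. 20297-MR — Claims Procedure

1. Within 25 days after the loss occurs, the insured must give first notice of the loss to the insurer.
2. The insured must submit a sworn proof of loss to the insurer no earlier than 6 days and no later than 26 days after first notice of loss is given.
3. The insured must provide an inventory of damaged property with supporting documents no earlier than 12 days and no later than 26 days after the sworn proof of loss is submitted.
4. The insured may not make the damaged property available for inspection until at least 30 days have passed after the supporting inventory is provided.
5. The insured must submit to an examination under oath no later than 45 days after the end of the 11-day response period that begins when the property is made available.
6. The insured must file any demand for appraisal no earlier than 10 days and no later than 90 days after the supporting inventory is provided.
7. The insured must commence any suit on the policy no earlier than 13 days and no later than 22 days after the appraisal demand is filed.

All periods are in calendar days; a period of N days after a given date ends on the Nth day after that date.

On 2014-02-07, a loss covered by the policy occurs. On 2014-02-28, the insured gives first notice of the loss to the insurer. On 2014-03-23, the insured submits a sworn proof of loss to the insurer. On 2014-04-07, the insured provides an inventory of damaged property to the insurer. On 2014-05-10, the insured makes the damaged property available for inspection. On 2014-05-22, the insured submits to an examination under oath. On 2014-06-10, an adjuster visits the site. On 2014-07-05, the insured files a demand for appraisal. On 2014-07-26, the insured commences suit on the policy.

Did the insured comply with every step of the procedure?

Yes

Step 1: 25 days after 2014-02-07 (when the loss occurs) is 2014-03-04; 2014-02-28 is within that limit.
Step 2: the window is 6–26 days after 2014-02-28 (when first notice of loss is given), so 2014-03-06 through 2014-03-26; done 2014-03-23, which is between those dates.
Step 3: the window is 12–26 days after 2014-03-23 (when the sworn proof of loss is submitted), so 2014-04-04 through 2014-04-18; done 2014-04-07 — within the window.
Step 4: the earliest permitted date is 30 days after 2014-04-07 (when the supporting inventory is provided), i.e. 2014-05-07; done 2014-05-10, after the minimum wait.
Step 5: 45 days after 2014-05-21 (end of the 11-day response period, which began when the property is made available on 2014-05-10) is 2014-07-05; done 2014-05-22 — timely.
Step 6: the window is 10–90 days after 2014-04-07 (when the supporting inventory is provided), so 2014-04-17 through 2014-07-06; done 2014-07-05 — within the window.
Step 7: the window is 13–22 days after 2014-07-05 (when the appraisal demand is filed), so 2014-07-18 through 2014-07-27; done 2014-07-26, which is between those dates.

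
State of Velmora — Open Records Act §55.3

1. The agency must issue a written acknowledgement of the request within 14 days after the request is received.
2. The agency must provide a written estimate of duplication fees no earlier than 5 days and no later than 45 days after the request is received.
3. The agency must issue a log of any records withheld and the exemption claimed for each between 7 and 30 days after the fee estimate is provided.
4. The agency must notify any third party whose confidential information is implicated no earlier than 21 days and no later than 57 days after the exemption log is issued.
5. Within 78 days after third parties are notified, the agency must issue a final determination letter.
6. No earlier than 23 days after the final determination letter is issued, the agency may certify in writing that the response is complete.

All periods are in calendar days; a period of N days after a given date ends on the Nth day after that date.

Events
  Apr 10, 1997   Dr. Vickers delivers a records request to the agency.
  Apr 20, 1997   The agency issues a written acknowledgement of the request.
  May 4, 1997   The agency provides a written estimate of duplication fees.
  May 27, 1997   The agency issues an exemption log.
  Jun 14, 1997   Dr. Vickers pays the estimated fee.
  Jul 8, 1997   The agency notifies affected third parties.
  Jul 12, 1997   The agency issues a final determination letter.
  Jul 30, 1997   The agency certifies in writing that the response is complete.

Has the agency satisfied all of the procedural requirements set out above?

(1) due by Apr 10, 1997 + 14 days = Apr 24, 1997; done Apr 20, 1997 — timely.
(2) the permitted window runs from Apr 10, 1997 + 5 = Apr 15, 1997 to Apr 10, 1997 + 45 = May 25, 1997; done May 4, 1997 — within the window.
(3) the permitted window runs from May 4, 1997 + 7 = May 11, 1997 to May 4, 1997 + 30 = Jun 3, 1997; done May 27, 1997, which is between those dates.
(4) the permitted window runs from May 27, 1997 + 21 = Jun 17, 1997 to May 27, 1997 + 57 = Jul 23, 1997; Jul 8, 1997 falls inside that range.
(5) due by Jul 8, 1997 + 78 days = Sep 24, 1997; done Jul 12, 1997 — timely.
(6) permitted from Jul 12, 1997 + 23 days = Aug 4, 1997 onward; Jul 30, 1997 is 5 days before the earliest permitted date.
That is the first point of non-compliance.

No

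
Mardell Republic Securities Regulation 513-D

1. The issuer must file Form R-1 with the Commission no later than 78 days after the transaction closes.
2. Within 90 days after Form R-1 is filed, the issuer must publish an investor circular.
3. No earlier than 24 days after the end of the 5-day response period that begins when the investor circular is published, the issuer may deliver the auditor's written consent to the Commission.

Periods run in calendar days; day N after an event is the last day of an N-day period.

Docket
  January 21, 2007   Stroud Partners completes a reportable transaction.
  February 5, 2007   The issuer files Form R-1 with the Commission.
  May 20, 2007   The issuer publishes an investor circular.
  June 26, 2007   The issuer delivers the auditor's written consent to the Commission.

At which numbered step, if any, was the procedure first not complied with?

Step 1: 78 days after January 21, 2007 (when the transaction closes) is April 9, 2007; February 5, 2007 is within that limit.
Step 2: 90 days after February 5, 2007 (when Form R-1 is filed) is May 6, 2007; not done until May 20, 2007, 14 days after the deadline.
The procedure was therefore not followed at step 2.

Step 2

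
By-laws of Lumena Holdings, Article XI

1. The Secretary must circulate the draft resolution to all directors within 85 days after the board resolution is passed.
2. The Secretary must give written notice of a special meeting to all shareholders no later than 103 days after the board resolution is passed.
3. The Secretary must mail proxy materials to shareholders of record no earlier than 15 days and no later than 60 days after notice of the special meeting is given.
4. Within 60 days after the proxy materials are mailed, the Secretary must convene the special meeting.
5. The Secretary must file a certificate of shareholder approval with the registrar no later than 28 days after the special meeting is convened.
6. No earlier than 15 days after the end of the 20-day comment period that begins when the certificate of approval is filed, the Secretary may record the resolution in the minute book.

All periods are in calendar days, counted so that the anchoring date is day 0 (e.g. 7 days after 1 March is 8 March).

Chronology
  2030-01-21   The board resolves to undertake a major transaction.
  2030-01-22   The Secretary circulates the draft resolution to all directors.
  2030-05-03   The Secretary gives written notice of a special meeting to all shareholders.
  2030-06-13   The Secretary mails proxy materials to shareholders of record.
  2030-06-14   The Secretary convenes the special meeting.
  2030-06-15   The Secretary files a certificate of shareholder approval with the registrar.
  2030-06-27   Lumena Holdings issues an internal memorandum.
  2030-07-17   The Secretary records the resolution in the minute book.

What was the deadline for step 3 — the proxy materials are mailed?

Step 3 runs from 2030-05-03, when notice of the special meeting is given. The window is 15–60 days after 2030-05-03; it closes on 2030-07-02.

2030-07-02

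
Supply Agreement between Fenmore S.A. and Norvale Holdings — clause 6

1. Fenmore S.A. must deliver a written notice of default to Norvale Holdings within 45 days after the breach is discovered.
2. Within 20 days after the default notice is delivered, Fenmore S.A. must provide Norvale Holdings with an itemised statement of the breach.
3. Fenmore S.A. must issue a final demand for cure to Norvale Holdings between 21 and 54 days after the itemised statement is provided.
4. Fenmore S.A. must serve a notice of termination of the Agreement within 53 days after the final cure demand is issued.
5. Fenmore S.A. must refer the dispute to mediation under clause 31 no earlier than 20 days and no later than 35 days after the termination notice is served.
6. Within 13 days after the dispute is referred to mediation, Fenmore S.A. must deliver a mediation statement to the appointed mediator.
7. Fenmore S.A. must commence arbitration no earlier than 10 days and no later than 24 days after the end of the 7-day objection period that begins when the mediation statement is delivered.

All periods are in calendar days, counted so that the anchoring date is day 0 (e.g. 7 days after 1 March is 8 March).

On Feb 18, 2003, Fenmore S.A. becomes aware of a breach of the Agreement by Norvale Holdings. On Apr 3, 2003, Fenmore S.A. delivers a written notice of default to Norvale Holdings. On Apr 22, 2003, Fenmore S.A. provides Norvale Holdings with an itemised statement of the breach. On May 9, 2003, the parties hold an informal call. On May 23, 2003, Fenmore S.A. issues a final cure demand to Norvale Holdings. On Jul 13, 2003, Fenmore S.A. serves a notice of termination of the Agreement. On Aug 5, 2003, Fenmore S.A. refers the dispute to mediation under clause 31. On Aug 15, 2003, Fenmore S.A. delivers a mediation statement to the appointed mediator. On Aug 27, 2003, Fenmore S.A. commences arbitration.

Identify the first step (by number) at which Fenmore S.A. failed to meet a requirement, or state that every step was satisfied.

Step 7

Step 1: 45 days after Feb 18, 2003 (when the breach is discovered) is Apr 4, 2003; completed Apr 3, 2003, before the deadline.
Step 2: 20 days after Apr 3, 2003 (when the default notice is delivered) is Apr 23, 2003; completed Apr 22, 2003, before the deadline.
Step 3: the window is 21–54 days after Apr 22, 2003 (when the itemised statement is provided), so May 13, 2003 through Jun 15, 2003; done May 23, 2003 — within the window.
Step 4: 53 days after May 23, 2003 (when the final cure demand is issued) is Jul 15, 2003; done Jul 13, 2003 — timely.
Step 5: the window is 20–35 days after Jul 13, 2003 (when the termination notice is served), so Aug 2, 2003 through Aug 17, 2003; Aug 5, 2003 falls inside that range.
Step 6: 13 days after Aug 5, 2003 (when the dispute is referred to mediation) is Aug 18, 2003; done Aug 15, 2003 — timely.
Step 7: the window is 10–24 days after Aug 22, 2003 (end of the 7-day objection period, which began when the mediation statement is delivered on Aug 15, 2003), so Sep 1, 2003 through Sep 15, 2003; done Aug 27, 2003 — 5 days before the window opened.
Later steps need not be reached.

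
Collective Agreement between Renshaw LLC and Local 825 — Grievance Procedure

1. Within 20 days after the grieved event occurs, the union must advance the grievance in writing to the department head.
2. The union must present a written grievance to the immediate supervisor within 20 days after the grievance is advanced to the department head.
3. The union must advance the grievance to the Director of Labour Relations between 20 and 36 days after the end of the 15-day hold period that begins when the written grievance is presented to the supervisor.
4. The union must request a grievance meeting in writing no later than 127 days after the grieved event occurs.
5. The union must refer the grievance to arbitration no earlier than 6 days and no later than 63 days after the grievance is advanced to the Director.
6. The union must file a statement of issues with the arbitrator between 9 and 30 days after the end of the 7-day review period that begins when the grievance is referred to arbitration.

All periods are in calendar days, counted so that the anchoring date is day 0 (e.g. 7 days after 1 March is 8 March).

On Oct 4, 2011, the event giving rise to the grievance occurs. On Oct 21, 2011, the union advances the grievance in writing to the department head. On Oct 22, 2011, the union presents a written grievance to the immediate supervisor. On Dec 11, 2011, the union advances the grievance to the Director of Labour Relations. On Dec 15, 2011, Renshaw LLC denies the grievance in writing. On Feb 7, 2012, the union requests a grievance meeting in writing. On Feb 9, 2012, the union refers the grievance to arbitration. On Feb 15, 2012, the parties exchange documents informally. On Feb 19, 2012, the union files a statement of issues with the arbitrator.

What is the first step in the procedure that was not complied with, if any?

Step 6

Step 1: 20 days after Oct 4, 2011 (when the grieved event occurs) is Oct 24, 2011; done Oct 21, 2011 — timely.
Step 2: 20 days after Oct 21, 2011 (when the grievance is advanced to the department head) is Nov 10, 2011; completed Oct 22, 2011, before the deadline.
Step 3: the window is 20–36 days after Nov 6, 2011 (end of the 15-day hold period, which began when the written grievance is presented to the supervisor on Oct 22, 2011), so Nov 26, 2011 through Dec 12, 2011; done Dec 11, 2011 — within the window.
Step 4: 127 days after Oct 4, 2011 (when the grieved event occurs) is Feb 8, 2012; Feb 7, 2012 is within that limit.
Step 5: the window is 6–63 days after Dec 11, 2011 (when the grievance is advanced to the Director), so Dec 17, 2011 through Feb 12, 2012; Feb 9, 2012 falls inside that range.
Step 6: the window is 9–30 days after Feb 16, 2012 (end of the 7-day review period, which began when the grievance is referred to arbitration on Feb 9, 2012), so Feb 25, 2012 through Mar 17, 2012; done Feb 19, 2012 — 6 days before the window opened.
Later steps need not be reached.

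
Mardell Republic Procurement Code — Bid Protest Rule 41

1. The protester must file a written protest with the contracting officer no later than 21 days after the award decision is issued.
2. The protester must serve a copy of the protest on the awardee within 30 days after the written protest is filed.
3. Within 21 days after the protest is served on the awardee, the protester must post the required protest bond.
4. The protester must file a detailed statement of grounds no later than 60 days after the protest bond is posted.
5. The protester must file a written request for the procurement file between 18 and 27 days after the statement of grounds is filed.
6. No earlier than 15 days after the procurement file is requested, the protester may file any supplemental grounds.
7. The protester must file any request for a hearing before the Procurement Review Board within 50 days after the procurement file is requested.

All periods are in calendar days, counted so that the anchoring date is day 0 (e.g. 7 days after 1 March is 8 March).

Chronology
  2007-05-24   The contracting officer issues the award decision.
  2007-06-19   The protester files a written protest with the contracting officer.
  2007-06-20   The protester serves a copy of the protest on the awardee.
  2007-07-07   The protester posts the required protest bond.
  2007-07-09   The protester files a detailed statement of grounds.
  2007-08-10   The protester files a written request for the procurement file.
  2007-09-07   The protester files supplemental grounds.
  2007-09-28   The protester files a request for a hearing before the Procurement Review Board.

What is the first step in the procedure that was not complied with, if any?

Step 1

Step 1: 21 days after 2007-05-24 (when the award decision is issued) is 2007-06-14; 2007-06-19 misses that deadline by 5 days.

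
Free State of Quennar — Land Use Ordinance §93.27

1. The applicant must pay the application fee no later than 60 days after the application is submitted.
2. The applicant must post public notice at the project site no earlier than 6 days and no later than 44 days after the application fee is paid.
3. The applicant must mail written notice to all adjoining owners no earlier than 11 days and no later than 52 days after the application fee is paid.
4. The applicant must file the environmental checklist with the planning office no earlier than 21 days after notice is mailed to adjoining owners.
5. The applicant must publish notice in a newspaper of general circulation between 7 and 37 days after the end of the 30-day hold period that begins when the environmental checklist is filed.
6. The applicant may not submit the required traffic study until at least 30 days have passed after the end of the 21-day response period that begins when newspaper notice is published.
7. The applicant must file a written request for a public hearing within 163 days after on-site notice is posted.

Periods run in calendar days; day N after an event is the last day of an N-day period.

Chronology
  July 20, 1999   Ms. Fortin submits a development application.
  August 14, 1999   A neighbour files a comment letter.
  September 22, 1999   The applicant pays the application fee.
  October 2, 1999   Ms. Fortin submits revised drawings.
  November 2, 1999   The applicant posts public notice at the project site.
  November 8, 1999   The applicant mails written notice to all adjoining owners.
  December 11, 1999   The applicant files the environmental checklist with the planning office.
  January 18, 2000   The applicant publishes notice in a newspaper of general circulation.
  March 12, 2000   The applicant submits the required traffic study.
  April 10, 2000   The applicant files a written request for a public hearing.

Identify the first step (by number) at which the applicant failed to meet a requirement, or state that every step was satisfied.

Step 1

Step 1 — counting 60 days from July 20, 1999 (when the application is submitted) gives a deadline of September 18, 1999; done September 22, 1999 — 4 days late.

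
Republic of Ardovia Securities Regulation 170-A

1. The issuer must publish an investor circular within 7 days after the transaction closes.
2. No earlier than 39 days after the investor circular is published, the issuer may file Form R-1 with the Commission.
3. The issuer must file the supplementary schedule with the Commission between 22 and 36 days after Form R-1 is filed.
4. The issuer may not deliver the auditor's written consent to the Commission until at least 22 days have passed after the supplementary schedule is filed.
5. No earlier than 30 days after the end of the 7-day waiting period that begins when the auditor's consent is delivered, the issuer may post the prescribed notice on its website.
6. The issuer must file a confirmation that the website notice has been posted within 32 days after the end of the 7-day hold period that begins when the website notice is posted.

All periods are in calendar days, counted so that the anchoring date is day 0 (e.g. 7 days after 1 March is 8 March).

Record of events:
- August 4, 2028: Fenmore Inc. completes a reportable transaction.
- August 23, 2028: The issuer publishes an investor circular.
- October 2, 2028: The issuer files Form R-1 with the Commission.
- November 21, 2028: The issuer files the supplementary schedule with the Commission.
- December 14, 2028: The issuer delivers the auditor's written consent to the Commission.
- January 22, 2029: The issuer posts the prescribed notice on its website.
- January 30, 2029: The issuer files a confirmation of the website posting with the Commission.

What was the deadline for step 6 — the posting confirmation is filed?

March 2, 2029

The website notice is posted on January 22, 2029; the 7-day hold period therefore ends January 29, 2029, and step 6 runs from that date. 32 days after January 29, 2029 is March 2, 2029.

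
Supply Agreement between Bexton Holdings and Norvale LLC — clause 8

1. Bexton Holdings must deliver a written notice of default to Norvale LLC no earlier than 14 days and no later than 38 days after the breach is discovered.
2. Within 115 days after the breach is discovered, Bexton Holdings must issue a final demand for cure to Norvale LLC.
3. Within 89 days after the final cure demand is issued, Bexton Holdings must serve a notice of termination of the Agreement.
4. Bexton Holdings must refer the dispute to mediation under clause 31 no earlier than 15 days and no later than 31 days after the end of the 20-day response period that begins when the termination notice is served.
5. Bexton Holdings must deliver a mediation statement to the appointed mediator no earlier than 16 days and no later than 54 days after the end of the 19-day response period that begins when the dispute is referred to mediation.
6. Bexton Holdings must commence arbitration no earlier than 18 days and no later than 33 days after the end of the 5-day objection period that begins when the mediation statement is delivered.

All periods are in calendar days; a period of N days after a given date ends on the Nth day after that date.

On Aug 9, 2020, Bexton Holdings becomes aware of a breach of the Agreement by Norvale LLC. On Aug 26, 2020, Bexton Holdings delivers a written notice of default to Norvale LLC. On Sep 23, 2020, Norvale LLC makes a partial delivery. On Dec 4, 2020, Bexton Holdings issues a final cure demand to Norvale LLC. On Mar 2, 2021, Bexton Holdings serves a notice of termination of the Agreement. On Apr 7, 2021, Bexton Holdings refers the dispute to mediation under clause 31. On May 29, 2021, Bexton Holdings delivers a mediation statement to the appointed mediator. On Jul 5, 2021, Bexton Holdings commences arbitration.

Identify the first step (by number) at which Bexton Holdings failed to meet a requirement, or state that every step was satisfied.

Step 2

Step 1 — 14 and 38 days from Aug 9, 2020 (when the breach is discovered) are Aug 23, 2020 and Sep 16, 2020 respectively; done Aug 26, 2020 — within the window.
Step 2 — counting 115 days from Aug 9, 2020 (when the breach is discovered) gives a deadline of Dec 2, 2020; not done until Dec 4, 2020, 2 days after the deadline.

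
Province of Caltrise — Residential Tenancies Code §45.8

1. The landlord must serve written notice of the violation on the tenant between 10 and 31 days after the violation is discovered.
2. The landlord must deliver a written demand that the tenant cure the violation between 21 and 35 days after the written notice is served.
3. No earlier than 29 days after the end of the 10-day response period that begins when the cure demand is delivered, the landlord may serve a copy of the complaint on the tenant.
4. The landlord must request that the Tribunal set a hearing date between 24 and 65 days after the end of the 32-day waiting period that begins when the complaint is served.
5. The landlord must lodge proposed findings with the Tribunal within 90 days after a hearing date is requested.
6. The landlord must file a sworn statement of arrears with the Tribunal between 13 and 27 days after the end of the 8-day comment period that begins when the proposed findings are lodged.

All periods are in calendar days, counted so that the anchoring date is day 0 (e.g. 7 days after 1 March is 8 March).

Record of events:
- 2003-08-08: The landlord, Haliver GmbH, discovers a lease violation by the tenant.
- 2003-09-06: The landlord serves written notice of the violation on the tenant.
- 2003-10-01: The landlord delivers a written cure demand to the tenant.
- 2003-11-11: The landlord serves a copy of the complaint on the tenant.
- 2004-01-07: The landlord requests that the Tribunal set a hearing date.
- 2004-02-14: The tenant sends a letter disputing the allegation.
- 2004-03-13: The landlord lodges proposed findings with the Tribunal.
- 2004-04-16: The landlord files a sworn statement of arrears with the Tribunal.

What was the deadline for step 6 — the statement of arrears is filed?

The proposed findings are lodged on 2004-03-13; the 8-day comment period therefore ends 2004-03-21, and step 6 runs from that date. The window is 13–27 days after 2004-03-21; it closes on 2004-04-17.

2004-04-17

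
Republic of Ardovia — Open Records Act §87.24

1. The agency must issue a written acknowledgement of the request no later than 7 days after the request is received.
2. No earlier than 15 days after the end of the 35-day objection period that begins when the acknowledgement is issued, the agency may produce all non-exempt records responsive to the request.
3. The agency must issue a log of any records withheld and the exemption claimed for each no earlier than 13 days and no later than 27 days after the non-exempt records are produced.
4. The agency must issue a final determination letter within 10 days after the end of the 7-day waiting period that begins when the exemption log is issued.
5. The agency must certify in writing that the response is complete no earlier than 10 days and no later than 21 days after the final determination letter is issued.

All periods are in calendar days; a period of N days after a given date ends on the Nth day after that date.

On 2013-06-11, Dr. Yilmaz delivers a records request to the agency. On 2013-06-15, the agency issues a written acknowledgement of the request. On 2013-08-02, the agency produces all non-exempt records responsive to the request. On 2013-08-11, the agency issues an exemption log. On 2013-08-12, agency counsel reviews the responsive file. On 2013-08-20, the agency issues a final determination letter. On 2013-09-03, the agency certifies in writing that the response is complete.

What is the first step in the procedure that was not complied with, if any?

Step 2

Step 1 — counting 7 days from 2013-06-11 (when the request is received) gives a deadline of 2013-06-18; done 2013-06-15 — timely.
Step 2 — must wait 15 days from 2013-07-20 (end of the 35-day objection period, which began when the acknowledgement is issued on 2013-06-15), so not before 2013-08-04; done 2013-08-02 — 2 days too early.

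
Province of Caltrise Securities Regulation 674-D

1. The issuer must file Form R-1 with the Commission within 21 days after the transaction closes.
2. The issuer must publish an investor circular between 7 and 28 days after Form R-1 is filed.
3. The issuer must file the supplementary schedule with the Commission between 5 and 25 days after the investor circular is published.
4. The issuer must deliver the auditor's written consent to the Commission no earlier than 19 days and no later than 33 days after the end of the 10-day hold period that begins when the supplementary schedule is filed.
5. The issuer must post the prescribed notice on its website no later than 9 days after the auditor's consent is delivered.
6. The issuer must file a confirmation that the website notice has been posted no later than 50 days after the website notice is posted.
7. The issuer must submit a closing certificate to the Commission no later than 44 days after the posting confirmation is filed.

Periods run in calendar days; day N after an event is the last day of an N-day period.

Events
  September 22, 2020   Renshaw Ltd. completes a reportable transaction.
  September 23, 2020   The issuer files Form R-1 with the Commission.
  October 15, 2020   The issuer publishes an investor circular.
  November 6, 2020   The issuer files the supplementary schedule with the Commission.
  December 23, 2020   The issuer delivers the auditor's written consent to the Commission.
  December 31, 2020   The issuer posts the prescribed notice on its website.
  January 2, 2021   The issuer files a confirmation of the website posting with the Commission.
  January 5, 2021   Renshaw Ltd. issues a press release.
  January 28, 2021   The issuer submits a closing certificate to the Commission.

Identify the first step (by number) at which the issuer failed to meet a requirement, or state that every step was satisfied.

Step 4

(1) due by September 22, 2020 + 21 days = October 13, 2020; September 23, 2020 is within that limit.
(2) the permitted window runs from September 23, 2020 + 7 = September 30, 2020 to September 23, 2020 + 28 = October 21, 2020; done October 15, 2020, which is between those dates.
(3) the permitted window runs from October 15, 2020 + 5 = October 20, 2020 to October 15, 2020 + 25 = November 9, 2020; November 6, 2020 falls inside that range.
(4) the permitted window runs from November 16, 2020 + 19 = December 5, 2020 to November 16, 2020 + 33 = December 19, 2020; done December 23, 2020 — 4 days after the window closed.
That is the first point of non-compliance.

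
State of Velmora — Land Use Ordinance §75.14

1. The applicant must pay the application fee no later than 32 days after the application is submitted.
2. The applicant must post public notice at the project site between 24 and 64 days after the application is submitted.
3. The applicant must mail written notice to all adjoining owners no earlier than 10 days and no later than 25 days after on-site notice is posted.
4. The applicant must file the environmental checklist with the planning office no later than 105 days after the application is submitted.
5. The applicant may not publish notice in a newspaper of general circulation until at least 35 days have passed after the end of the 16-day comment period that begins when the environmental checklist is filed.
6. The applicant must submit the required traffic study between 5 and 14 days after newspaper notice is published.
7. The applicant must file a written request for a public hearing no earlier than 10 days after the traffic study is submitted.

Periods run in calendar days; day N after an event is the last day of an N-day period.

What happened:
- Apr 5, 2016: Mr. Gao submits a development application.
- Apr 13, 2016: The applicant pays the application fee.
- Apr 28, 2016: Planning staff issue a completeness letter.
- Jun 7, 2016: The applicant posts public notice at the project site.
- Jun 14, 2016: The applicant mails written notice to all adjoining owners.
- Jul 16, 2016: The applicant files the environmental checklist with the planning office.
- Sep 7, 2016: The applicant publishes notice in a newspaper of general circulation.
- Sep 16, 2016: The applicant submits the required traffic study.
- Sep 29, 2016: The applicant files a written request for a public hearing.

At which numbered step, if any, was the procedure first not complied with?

Step 1: 32 days after Apr 5, 2016 (when the application is submitted) is May 7, 2016; completed Apr 13, 2016, before the deadline.
Step 2: the window is 24–64 days after Apr 5, 2016 (when the application is submitted), so Apr 29, 2016 through Jun 8, 2016; done Jun 7, 2016 — within the window.
Step 3: the window is 10–25 days after Jun 7, 2016 (when on-site notice is posted), so Jun 17, 2016 through Jul 2, 2016; Jun 14, 2016 is 3 days too early.
The procedure was therefore not followed at step 3.

Step 3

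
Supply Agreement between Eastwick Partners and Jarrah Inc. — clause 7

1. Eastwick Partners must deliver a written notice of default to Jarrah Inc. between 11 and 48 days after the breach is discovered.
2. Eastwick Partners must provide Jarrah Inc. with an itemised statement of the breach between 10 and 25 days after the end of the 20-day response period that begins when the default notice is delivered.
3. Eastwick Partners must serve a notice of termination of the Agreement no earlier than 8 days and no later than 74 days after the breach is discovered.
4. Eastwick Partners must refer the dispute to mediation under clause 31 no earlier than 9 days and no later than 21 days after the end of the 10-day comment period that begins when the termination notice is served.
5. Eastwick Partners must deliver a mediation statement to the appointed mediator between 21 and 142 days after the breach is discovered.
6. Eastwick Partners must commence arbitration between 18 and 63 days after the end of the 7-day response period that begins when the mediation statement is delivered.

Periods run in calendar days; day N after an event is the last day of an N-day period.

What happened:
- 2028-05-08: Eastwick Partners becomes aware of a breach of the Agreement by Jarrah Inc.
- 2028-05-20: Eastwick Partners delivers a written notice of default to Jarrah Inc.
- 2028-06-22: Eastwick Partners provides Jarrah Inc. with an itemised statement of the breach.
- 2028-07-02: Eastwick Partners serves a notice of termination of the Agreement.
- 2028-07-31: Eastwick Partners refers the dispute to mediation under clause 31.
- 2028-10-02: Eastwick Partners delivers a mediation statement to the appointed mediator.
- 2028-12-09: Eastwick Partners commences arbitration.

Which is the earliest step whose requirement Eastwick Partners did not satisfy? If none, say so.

Step 1 — 11 and 48 days from 2028-05-08 (when the breach is discovered) are 2028-05-19 and 2028-06-25 respectively; done 2028-05-20 — within the window.
Step 2 — 10 and 25 days from 2028-06-09 (end of the 20-day response period, which began when the default notice is delivered on 2028-05-20) are 2028-06-19 and 2028-07-04 respectively; 2028-06-22 falls inside that range.
Step 3 — 8 and 74 days from 2028-05-08 (when the breach is discovered) are 2028-05-16 and 2028-07-21 respectively; done 2028-07-02 — within the window.
Step 4 — 9 and 21 days from 2028-07-12 (end of the 10-day comment period, which began when the termination notice is served on 2028-07-02) are 2028-07-21 and 2028-08-02 respectively; 2028-07-31 falls inside that range.
Step 5 — 21 and 142 days from 2028-05-08 (when the breach is discovered) are 2028-05-29 and 2028-09-27 respectively; done 2028-10-02 — 5 days after the window closed.

Step 5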